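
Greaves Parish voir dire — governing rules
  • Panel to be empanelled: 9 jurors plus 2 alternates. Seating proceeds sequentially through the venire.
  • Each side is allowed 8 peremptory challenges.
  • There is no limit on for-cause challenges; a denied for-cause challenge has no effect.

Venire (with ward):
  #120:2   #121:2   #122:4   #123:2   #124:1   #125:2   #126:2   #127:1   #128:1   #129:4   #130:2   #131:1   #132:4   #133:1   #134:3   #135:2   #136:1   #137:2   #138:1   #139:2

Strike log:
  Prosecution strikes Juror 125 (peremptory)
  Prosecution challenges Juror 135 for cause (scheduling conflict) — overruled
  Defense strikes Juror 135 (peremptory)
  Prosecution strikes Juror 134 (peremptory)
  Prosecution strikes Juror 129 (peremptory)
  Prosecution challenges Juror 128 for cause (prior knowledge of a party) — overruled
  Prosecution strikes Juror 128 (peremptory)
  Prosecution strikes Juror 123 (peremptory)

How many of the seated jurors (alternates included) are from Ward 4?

Removed: #123, #125, #128, #129, #134, #135.
Seated (11 incl. alternates): #120, #121, #122, #124, #126, #127, #130, #131, #132, #133, #136.
Of those, in Ward 4: #122, #132 → 2.

2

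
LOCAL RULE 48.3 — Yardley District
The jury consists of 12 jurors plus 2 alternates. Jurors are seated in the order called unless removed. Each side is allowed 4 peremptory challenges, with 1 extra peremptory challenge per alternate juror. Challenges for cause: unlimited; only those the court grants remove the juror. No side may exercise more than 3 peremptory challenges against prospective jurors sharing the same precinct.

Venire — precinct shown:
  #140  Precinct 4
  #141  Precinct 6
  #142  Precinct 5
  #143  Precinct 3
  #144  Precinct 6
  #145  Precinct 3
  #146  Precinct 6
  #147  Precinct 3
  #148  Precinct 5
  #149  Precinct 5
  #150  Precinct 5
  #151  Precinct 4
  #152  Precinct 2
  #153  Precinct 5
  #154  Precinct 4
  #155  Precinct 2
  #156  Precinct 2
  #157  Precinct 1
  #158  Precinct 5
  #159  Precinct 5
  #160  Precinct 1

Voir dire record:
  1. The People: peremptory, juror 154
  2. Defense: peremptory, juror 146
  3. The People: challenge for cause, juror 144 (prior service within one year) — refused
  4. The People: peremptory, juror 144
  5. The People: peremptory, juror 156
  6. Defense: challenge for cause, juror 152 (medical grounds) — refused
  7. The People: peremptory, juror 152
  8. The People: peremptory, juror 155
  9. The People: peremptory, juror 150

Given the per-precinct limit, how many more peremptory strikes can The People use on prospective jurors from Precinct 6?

The People peremptories so far: #154, #144, #156, #152, #155, #150 — 6 of 6 used, 0 left overall.
Against Precinct 6: #144 — 1 used; per-precinct cap 3 leaves 2.
Binding limit: min(0, 2) = 0.

0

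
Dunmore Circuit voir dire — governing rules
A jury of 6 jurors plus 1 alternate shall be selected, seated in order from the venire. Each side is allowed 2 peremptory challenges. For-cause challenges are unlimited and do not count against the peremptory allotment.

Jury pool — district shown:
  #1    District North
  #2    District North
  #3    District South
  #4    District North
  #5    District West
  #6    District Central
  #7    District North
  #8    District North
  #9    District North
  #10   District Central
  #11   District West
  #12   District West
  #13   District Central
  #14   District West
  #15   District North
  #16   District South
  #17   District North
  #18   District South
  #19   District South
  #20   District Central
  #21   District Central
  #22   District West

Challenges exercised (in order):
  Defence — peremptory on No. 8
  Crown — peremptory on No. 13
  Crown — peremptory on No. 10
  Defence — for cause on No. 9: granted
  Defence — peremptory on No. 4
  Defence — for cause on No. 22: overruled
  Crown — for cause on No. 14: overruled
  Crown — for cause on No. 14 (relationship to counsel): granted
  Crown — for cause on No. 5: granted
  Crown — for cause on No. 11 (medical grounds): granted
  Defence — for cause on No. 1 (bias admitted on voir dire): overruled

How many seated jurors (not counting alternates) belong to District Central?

1

Removed: #4, #5, #8, #9, #10, #11, #13, #14.
Seated jurors 1–6: #1, #2, #3, #6, #7, #12 (alternates #15 not counted).
Of those, in District Central: #6 → 1.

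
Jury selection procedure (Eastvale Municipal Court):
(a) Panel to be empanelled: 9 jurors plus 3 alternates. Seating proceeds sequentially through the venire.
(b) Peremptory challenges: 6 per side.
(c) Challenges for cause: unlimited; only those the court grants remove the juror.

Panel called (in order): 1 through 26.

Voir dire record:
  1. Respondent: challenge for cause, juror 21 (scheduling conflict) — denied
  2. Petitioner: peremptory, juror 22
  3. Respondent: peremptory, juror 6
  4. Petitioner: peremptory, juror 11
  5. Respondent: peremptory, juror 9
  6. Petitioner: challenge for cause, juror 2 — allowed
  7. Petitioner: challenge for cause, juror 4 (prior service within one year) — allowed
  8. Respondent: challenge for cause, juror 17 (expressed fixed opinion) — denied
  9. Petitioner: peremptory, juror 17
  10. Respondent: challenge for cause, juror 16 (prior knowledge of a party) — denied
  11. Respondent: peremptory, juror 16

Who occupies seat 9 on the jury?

Removed: #2, #4, #6, #9, #11, #16, #17, #22. (#21 stays — for-cause denied.)
Seating in order: seats 1–9 → #1, #3, #5, #7, #8, #10, #12, #13, #14; alternates → #15, #18, #19.
So seat 9 is #14.

14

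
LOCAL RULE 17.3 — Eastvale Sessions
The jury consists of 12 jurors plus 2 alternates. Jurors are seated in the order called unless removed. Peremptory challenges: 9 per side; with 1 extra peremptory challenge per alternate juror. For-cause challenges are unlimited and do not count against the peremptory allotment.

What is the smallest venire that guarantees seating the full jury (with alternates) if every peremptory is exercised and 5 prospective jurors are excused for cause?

41

Seats to fill: 12 + 2 alternates = 14.
Peremptories: 9 + 1×2 = 11 per side × 2 sides = 22.
For-cause removals: 5.
Minimum venire: 14 + 22 + 5 = 41.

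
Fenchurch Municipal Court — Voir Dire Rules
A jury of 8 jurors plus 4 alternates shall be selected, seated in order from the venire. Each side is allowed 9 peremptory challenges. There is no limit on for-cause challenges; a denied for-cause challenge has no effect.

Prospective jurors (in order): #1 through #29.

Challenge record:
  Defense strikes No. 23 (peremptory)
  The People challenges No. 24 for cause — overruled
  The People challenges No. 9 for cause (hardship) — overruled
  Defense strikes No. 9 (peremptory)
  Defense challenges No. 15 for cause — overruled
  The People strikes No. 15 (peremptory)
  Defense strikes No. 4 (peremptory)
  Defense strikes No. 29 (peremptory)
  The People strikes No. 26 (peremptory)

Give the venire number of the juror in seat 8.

Removed: #4, #9, #15, #23, #26, #29. (#24 stays — for-cause denied.)
Seating in order: seats 1–8 → #1, #2, #3, #5, #6, #7, #8, #10; alternates → #11, #12, #13, #14.
So seat 8 is #10.

10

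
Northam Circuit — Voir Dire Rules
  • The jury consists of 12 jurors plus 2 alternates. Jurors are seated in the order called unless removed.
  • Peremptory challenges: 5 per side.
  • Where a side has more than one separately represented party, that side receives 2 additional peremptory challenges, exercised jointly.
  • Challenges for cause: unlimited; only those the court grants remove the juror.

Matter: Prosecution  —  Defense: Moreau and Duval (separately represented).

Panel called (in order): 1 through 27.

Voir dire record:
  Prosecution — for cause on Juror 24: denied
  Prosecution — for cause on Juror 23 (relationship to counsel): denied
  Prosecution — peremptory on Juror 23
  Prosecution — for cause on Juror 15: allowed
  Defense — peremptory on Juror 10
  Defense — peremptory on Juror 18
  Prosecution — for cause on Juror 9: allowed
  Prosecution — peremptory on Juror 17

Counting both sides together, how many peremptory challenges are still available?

Prosecution allotment: 5. Defense allotment: 5 base + 2 multi-party = 7.
Prosecution peremptories used: #23, #17 — 2 (for-cause on #24, #23, #15, #9 don't count).
Defense peremptories used: #10, #18 — 2.
Remaining: (5 − 2) + (7 − 2) = 8.

8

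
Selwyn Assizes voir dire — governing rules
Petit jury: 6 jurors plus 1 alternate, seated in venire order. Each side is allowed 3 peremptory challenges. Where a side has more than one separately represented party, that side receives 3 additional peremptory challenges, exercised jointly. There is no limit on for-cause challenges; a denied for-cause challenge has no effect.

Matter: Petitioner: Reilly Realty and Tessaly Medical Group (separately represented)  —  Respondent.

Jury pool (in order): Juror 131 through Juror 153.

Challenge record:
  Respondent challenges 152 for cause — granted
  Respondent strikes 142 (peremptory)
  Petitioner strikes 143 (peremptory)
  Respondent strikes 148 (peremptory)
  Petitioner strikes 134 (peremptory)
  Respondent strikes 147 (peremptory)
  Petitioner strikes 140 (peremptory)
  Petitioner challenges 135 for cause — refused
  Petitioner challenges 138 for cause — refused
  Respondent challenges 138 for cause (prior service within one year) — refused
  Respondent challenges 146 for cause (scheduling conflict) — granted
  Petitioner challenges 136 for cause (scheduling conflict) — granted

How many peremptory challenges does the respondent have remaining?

0

Respondent allotment: 3.
Respondent peremptories used: #142, #148, #147 — 3 (for-cause on #152, #138, #146 don't count).
Remaining: 3 − 3 = 0.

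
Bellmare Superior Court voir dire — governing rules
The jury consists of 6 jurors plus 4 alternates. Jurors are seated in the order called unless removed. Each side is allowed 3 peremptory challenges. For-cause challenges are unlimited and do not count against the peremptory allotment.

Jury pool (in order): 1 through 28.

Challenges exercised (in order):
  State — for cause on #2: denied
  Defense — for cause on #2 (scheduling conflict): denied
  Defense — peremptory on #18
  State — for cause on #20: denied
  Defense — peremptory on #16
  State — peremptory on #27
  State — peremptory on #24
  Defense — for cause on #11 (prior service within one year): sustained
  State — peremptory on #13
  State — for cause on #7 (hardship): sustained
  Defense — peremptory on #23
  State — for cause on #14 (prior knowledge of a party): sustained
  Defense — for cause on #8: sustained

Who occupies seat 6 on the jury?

6

Removed: #7, #8, #11, #13, #14, #16, #18, #23, #24, #27. (#2, #20 stay — for-cause denied.)
Seating in order: seats 1–6 → #1, #2, #3, #4, #5, #6; alternates → #9, #10, #12, #15.
So seat 6 is #6.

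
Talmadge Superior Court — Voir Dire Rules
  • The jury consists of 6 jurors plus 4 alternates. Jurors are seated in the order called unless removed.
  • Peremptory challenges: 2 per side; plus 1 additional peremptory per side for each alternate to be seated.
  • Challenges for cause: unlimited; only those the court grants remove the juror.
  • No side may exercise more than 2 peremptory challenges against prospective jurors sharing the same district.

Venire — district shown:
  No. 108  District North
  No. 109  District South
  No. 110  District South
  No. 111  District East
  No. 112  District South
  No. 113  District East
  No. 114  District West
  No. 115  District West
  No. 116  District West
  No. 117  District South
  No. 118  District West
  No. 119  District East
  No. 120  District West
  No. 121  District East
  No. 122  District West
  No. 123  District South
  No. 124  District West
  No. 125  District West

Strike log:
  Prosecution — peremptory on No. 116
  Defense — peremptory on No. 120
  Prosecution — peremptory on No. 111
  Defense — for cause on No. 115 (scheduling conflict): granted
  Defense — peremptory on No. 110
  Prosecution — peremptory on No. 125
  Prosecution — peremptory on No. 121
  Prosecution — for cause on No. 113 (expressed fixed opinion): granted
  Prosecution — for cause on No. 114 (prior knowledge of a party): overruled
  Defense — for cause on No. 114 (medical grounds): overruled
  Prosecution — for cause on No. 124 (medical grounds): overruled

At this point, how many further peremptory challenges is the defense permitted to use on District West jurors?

Defense peremptories so far: #120, #110 — 2 of 6 used, 4 left overall.
Against District West: #120 — 1 used; per-district cap 2 leaves 1.
Binding limit: min(4, 1) = 1.

1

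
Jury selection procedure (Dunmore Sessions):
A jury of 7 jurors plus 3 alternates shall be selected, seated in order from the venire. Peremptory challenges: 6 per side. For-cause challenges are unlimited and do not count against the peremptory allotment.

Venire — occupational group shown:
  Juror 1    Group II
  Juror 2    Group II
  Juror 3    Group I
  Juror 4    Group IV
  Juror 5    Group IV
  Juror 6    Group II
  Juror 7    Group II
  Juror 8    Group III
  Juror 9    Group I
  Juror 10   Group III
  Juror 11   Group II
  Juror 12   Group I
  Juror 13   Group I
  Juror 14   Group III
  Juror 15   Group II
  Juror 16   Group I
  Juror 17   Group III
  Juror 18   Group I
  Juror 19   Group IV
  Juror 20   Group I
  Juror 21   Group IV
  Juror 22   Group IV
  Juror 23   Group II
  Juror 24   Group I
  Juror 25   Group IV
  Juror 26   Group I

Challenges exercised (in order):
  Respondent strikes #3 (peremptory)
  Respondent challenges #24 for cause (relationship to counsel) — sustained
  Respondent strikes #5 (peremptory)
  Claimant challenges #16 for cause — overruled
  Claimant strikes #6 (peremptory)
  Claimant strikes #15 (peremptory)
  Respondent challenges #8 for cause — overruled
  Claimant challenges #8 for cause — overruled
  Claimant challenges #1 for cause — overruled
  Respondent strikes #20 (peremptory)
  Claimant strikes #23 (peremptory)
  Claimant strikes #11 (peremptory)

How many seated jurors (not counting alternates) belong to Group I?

Removed: #3, #5, #6, #11, #15, #20, #23, #24.
Seated jurors 1–7: #1, #2, #4, #7, #8, #9, #10 (alternates #12, #13, #14 not counted).
Of those, in Group I: #9 → 1.

1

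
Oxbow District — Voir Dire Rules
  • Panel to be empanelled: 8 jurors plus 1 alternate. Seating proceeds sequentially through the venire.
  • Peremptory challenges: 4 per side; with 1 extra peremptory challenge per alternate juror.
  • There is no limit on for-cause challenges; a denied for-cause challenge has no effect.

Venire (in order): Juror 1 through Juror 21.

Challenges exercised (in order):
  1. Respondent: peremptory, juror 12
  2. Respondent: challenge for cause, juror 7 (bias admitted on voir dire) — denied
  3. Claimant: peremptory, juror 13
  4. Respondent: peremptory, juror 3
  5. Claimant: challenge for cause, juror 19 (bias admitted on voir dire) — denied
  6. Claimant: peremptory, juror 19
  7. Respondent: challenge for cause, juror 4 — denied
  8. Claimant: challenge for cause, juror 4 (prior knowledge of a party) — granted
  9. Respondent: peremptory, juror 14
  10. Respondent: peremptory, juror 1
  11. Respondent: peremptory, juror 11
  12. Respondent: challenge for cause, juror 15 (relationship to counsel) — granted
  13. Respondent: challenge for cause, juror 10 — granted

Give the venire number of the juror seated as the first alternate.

18

Removed: #1, #3, #4, #10, #11, #12, #13, #14, #15, #19. (#7 stays — for-cause denied.)
Seating in order: seats 1–8 → #2, #5, #6, #7, #8, #9, #16, #17; alternates → #18.
So alternate 1 is #18.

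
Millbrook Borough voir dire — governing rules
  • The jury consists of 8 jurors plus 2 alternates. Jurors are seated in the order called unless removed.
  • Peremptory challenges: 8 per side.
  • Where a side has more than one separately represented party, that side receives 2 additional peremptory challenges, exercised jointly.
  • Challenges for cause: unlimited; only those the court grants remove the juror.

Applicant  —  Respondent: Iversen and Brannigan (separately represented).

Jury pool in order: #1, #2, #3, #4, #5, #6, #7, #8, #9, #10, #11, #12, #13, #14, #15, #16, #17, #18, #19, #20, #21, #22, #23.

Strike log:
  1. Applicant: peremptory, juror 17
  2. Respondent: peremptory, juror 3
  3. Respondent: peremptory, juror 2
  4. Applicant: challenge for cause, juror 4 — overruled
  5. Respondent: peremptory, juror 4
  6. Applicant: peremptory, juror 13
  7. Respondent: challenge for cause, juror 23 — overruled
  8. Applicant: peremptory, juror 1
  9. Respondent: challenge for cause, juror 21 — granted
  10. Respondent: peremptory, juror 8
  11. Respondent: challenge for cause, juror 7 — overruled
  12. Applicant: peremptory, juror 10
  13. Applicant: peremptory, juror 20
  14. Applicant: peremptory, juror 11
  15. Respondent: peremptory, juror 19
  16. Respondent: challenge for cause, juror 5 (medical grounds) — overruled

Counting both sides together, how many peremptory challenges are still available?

7

Applicant allotment: 8. Respondent allotment: 8 base + 2 multi-party = 10.
Applicant peremptories used: #17, #13, #1, #10, #20, #11 — 6 (the for-cause on #4 doesn't count).
Respondent peremptories used: #3, #2, #4, #8, #19 — 5 (for-cause on #23, #21, #7, #5 don't count).
Remaining: (8 − 6) + (10 − 5) = 7.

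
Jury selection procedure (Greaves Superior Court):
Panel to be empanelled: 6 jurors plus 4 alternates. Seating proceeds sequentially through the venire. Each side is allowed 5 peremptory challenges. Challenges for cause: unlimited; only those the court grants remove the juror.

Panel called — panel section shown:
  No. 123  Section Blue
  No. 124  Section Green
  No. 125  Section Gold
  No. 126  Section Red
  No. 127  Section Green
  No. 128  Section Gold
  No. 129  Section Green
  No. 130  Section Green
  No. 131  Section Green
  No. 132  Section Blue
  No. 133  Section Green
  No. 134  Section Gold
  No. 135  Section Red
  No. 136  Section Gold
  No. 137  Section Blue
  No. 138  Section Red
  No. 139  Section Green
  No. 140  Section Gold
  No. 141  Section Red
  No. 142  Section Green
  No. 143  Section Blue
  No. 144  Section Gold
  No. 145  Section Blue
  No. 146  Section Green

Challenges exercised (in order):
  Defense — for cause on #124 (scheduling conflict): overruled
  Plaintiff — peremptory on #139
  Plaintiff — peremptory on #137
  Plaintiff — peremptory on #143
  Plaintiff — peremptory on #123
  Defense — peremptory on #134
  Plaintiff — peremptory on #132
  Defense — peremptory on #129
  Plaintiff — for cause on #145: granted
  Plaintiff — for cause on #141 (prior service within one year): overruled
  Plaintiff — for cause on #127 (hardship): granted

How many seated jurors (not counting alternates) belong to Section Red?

Removed: #123, #127, #129, #132, #134, #137, #139, #143, #145.
Seated jurors 1–6: #124, #125, #126, #128, #130, #131 (alternates #133, #135, #136, #138 not counted).
Of those, in Section Red: #126 → 1.

1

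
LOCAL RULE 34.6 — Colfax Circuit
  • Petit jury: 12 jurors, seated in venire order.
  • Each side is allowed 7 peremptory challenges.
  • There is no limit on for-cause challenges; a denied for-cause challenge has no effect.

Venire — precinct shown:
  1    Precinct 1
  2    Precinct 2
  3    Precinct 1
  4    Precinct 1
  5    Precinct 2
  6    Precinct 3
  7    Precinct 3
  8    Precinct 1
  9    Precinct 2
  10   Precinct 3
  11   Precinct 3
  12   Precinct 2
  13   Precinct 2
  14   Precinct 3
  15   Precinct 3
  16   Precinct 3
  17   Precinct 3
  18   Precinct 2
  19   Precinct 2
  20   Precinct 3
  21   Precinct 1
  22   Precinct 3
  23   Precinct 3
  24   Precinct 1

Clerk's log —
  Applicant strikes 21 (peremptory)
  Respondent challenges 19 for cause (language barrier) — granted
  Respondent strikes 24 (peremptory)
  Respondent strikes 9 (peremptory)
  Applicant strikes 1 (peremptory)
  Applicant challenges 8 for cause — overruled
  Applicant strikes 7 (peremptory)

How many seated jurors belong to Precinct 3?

Removed: #1, #7, #9, #19, #21, #24.
Seated jurors 1–12: #2, #3, #4, #5, #6, #8, #10, #11, #12, #13, #14, #15.
Of those, in Precinct 3: #6, #10, #11, #14, #15 → 5.

5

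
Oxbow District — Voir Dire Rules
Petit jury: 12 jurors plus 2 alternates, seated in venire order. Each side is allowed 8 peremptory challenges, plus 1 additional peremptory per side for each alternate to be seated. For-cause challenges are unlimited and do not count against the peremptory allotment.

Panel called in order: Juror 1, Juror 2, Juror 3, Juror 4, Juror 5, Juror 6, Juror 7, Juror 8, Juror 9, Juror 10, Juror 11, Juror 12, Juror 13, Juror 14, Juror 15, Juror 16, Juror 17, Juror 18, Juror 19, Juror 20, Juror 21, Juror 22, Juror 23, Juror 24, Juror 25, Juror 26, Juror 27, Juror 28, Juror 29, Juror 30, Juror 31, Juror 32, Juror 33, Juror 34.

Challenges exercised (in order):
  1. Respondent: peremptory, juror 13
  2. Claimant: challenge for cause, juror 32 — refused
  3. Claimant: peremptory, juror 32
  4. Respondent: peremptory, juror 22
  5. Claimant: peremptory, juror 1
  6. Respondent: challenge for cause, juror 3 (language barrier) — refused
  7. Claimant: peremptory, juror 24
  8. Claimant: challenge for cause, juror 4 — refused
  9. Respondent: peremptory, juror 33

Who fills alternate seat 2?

Removed: #1, #13, #22, #24, #32, #33. (#3, #4 stay — for-cause denied.)
Seating in order: seats 1–12 → #2, #3, #4, #5, #6, #7, #8, #9, #10, #11, #12, #14; alternates → #15, #16.
So alternate 2 is #16.

16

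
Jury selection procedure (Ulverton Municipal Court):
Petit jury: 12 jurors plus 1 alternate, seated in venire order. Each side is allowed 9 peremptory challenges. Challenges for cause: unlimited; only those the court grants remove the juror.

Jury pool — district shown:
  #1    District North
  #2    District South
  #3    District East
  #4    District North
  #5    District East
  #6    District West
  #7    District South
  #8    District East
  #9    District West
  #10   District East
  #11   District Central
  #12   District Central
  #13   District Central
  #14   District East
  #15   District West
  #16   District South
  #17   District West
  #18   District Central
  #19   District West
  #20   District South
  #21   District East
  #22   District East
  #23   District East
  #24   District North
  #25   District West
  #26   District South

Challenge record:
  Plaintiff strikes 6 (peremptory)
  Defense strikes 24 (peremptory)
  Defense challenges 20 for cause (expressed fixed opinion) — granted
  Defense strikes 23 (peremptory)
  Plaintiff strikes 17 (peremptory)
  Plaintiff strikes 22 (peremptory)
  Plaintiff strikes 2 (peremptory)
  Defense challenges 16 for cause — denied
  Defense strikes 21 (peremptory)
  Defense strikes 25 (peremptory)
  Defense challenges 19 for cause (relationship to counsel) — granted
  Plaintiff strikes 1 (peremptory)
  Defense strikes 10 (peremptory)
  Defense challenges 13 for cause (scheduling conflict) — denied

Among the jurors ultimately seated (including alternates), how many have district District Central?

4

Removed: #1, #2, #6, #10, #17, #19, #20, #21, #22, #23, #24, #25.
Seated (13 incl. alternates): #3, #4, #5, #7, #8, #9, #11, #12, #13, #14, #15, #16, #18.
Of those, in District Central: #11, #12, #13, #18 → 4.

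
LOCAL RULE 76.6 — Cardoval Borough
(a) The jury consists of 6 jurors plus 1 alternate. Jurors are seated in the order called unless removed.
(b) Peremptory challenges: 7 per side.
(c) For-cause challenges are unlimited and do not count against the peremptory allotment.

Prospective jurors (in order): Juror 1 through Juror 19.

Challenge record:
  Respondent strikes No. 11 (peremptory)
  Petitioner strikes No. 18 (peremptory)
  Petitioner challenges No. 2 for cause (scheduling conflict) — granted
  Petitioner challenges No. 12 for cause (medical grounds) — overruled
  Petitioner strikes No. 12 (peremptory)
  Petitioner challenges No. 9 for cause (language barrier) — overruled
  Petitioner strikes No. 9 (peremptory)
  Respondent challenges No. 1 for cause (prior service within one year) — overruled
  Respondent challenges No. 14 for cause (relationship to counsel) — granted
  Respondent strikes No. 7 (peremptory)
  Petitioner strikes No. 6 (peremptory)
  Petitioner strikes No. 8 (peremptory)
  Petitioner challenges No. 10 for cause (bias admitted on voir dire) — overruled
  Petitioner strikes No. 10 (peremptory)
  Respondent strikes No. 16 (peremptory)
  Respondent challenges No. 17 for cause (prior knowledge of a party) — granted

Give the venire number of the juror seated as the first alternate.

19

Removed: #2, #6, #7, #8, #9, #10, #11, #12, #14, #16, #17, #18. (#1 stays — for-cause denied.)
Seating in order: seats 1–6 → #1, #3, #4, #5, #13, #15; alternates → #19.
So alternate 1 is #19.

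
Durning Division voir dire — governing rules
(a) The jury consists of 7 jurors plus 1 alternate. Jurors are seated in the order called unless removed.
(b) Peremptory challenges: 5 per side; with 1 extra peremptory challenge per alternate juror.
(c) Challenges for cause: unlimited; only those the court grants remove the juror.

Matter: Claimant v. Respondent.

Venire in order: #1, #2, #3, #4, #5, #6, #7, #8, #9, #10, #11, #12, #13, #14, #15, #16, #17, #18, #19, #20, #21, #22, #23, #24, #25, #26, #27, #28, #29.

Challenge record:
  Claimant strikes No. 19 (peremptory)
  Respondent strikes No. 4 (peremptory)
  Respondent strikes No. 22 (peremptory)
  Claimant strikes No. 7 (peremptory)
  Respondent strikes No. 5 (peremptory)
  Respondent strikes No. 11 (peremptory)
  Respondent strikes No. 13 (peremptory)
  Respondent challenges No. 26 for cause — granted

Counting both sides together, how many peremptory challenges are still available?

Claimant allotment: 5 base + 1 × 1 alternate = 6. Respondent allotment: 5 base + 1 × 1 alternate = 6.
Claimant peremptories used: #19, #7 — 2.
Respondent peremptories used: #4, #22, #5, #11, #13 — 5 (the for-cause on #26 doesn't count).
Remaining: (6 − 2) + (6 − 5) = 5.

5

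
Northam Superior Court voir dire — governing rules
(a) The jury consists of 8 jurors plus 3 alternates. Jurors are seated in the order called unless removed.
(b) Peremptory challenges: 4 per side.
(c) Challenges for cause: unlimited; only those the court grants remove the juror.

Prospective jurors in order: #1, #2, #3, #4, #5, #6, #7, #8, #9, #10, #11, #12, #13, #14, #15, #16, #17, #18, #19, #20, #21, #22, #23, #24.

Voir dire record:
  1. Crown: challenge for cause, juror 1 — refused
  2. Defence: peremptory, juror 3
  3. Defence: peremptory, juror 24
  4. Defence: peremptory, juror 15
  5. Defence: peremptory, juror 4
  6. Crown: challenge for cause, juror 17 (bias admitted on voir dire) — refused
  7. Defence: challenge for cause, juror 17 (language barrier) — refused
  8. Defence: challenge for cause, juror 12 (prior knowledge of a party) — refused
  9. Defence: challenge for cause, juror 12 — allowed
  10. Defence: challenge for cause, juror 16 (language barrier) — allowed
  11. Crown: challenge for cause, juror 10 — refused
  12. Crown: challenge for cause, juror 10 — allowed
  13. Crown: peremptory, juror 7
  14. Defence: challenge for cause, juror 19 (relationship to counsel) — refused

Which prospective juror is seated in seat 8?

Removed: #3, #4, #7, #10, #12, #15, #16, #24. (#1, #17, #19 stay — for-cause denied.)
Seating in order: seats 1–8 → #1, #2, #5, #6, #8, #9, #11, #13; alternates → #14, #17, #18.
So seat 8 is #13.

13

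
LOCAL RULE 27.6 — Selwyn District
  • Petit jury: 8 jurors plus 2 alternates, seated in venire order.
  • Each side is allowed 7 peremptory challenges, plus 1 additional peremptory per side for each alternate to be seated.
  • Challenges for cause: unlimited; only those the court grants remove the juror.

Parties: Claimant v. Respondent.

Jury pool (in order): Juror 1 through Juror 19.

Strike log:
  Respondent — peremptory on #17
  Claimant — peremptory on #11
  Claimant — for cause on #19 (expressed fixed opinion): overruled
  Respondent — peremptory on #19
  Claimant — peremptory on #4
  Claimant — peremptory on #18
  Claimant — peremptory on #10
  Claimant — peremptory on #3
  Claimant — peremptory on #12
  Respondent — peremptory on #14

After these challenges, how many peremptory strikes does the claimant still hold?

3

Claimant allotment: 7 base + 1 × 2 alternates = 9.
Claimant peremptories used: #11, #4, #18, #10, #3, #12 — 6 (the for-cause on #19 doesn't count).
Remaining: 9 − 6 = 3.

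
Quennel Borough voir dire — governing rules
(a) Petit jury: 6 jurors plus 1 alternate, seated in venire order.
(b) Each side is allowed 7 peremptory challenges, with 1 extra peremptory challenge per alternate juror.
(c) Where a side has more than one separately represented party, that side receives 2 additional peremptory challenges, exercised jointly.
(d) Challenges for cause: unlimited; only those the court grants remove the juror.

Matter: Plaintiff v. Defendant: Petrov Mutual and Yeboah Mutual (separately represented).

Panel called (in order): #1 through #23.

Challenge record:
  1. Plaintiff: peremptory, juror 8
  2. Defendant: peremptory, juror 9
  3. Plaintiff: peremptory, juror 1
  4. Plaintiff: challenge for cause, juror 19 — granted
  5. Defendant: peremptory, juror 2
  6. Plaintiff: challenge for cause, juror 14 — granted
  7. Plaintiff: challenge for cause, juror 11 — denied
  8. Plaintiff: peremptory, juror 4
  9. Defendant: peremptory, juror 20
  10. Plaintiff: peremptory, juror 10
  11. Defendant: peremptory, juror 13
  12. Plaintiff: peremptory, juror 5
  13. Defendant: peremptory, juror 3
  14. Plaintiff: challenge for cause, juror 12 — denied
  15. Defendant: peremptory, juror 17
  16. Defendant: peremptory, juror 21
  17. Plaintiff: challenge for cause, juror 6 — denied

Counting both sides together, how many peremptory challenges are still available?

6

Plaintiff allotment: 7 base + 1 × 1 alternate = 8. Defendant allotment: 7 base + 1 × 1 alternate + 2 multi-party = 10.
Plaintiff peremptories used: #8, #1, #4, #10, #5 — 5 (for-cause on #19, #14, #11, #12, #6 don't count).
Defendant peremptories used: #9, #2, #20, #13, #3, #17, #21 — 7.
Remaining: (8 − 5) + (10 − 7) = 6.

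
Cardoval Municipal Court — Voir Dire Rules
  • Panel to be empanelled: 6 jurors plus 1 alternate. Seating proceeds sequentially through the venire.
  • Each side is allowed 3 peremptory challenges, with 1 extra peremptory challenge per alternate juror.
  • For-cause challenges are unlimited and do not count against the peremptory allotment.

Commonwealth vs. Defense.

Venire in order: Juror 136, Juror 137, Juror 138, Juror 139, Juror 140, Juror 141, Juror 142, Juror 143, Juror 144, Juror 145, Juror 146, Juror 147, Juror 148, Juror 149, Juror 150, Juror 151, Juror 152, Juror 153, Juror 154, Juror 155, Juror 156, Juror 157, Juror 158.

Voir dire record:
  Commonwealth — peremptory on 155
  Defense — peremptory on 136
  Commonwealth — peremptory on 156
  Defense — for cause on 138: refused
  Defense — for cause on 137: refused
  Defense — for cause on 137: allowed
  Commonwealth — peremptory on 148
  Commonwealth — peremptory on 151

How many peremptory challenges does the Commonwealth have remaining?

Commonwealth allotment: 3 base + 1 × 1 alternate = 4.
Commonwealth peremptories used: #155, #156, #148, #151 — 4.
Remaining: 4 − 4 = 0.

0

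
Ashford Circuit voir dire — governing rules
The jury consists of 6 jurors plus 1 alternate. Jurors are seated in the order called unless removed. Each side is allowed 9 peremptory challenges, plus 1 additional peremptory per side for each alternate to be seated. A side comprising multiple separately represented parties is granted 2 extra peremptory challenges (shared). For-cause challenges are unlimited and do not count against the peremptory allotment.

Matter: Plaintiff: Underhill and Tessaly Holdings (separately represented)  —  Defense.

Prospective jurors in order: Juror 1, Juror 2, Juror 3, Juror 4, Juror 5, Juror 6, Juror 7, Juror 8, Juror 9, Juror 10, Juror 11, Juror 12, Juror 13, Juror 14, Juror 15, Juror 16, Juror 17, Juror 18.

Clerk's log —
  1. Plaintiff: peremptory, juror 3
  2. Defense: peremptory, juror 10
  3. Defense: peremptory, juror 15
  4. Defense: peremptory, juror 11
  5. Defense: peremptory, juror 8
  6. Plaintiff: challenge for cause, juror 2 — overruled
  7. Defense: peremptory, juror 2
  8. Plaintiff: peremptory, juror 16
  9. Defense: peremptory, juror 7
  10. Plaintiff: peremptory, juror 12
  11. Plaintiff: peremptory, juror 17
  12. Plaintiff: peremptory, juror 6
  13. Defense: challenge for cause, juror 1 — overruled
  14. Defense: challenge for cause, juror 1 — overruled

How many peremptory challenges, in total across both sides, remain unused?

Plaintiff allotment: 9 base + 1 × 1 alternate + 2 multi-party = 12. Defense allotment: 9 base + 1 × 1 alternate = 10.
Plaintiff peremptories used: #3, #16, #12, #17, #6 — 5 (the for-cause on #2 doesn't count).
Defense peremptories used: #10, #15, #11, #8, #2, #7 — 6 (for-cause on #1, #1 don't count).
Remaining: (12 − 5) + (10 − 6) = 11.

11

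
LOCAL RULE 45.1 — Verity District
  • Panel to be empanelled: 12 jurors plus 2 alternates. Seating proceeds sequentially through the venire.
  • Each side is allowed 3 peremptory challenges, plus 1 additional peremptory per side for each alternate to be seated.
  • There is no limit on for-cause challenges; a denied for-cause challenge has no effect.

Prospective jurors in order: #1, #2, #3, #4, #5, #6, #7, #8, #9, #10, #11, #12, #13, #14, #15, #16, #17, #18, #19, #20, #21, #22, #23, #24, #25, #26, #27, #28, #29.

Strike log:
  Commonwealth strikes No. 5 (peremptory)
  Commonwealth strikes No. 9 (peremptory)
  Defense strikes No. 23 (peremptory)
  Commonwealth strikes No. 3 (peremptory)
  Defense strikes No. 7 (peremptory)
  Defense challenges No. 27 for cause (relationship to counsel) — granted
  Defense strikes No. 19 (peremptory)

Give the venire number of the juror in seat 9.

Removed: #3, #5, #7, #9, #19, #23, #27.
Seating in order: seats 1–12 → #1, #2, #4, #6, #8, #10, #11, #12, #13, #14, #15, #16; alternates → #17, #18.
So seat 9 is #13.

13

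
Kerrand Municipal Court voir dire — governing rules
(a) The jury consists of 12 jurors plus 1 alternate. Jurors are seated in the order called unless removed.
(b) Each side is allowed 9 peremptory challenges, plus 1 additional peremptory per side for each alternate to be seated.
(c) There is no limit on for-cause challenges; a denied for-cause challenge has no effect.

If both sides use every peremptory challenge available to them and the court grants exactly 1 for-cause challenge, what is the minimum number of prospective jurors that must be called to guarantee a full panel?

34

Seats to fill: 12 + 1 alternates = 13.
Peremptories: 9 + 1×1 = 10 per side × 2 sides = 20.
For-cause removals: 1.
Minimum venire: 13 + 20 + 1 = 34.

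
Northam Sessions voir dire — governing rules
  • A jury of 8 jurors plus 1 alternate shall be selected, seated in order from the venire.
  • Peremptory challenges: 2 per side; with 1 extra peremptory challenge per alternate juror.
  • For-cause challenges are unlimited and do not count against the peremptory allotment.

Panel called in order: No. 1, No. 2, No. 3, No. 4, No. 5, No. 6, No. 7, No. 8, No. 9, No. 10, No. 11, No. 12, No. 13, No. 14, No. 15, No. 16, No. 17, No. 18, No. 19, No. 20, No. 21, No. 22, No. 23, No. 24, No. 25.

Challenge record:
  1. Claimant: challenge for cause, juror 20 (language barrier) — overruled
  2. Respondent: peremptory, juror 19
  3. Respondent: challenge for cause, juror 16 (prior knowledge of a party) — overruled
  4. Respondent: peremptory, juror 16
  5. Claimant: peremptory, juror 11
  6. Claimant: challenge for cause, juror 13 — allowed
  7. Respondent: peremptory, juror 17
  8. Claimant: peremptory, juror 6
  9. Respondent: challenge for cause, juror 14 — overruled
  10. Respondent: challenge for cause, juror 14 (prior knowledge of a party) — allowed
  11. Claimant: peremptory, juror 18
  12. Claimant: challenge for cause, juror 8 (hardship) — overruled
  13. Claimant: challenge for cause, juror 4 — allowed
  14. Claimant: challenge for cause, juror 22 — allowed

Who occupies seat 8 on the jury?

10

Removed: #4, #6, #11, #13, #14, #16, #17, #18, #19, #22. (#8, #20 stay — for-cause denied.)
Seating in order: seats 1–8 → #1, #2, #3, #5, #7, #8, #9, #10; alternates → #12.
So seat 8 is #10.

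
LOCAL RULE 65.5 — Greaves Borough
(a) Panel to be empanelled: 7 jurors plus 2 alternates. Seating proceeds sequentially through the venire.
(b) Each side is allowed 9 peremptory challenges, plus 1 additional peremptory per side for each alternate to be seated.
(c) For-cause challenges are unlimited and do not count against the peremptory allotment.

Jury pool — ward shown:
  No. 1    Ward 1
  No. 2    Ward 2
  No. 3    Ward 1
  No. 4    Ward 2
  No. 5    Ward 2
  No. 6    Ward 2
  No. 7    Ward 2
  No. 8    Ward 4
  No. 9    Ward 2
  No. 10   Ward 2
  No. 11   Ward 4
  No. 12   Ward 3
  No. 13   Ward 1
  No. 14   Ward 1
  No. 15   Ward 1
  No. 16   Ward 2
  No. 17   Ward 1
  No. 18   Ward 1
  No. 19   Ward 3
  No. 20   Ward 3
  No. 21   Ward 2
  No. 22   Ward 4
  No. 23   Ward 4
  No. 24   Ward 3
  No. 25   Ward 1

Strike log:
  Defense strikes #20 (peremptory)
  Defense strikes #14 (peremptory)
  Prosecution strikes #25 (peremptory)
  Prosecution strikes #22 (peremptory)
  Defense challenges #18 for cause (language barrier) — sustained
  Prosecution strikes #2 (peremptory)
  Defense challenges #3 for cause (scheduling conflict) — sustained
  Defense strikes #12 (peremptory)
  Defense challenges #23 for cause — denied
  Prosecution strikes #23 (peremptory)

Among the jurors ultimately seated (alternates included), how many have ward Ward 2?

Removed: #2, #3, #12, #14, #18, #20, #22, #23, #25.
Seated (9 incl. alternates): #1, #4, #5, #6, #7, #8, #9, #10, #11.
Of those, in Ward 2: #4, #5, #6, #7, #9, #10 → 6.

6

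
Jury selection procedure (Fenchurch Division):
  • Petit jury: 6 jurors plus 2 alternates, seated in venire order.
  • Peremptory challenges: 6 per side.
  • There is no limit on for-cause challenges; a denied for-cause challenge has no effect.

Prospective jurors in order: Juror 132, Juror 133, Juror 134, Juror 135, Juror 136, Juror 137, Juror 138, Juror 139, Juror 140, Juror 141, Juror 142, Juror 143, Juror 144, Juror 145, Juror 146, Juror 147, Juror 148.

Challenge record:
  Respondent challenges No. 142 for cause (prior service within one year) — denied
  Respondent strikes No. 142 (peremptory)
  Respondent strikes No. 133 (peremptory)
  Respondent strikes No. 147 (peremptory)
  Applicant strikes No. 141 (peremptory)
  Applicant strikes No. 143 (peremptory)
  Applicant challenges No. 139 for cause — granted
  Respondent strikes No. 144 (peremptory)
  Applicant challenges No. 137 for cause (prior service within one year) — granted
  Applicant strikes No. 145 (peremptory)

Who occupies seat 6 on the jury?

Removed: #133, #137, #139, #141, #142, #143, #144, #145, #147.
Seating in order: seats 1–6 → #132, #134, #135, #136, #138, #140; alternates → #146, #148.
So seat 6 is #140.

140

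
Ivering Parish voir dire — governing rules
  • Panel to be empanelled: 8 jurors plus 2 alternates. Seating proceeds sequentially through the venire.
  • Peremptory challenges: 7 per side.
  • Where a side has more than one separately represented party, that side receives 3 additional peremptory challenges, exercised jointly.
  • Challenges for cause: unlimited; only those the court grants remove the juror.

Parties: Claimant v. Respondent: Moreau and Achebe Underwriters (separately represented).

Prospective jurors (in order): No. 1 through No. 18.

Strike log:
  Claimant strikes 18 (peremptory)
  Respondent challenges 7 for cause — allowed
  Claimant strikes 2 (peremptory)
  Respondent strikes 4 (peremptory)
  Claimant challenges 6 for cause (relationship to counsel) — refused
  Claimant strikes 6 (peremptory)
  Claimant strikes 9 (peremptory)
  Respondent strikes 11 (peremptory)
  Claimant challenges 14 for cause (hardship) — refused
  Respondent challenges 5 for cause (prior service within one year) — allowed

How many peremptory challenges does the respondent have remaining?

8

Respondent allotment: 7 base + 3 multi-party = 10.
Respondent peremptories used: #4, #11 — 2 (for-cause on #7, #5 don't count).
Remaining: 10 − 2 = 8.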